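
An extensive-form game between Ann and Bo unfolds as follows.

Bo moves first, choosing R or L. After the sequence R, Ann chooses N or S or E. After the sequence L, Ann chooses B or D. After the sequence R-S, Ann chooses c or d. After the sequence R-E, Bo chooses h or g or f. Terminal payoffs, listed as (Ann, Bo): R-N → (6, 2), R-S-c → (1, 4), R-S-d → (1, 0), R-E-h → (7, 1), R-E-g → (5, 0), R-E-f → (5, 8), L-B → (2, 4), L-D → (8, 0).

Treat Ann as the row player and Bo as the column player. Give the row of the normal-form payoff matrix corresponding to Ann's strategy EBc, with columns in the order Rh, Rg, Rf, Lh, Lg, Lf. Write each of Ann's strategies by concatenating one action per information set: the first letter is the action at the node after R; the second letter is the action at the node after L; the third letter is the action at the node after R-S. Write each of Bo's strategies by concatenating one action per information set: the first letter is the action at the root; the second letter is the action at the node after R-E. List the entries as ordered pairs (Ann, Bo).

(7,1) (5,0) (5,8) (2,4) (2,4) (2,4)

vs Rh: Bo plays R → Ann plays E at [R] → Bo plays h at [R-E] → (7, 1)
vs Rg: Bo plays R → Ann plays E at [R] → Bo plays g at [R-E] → (5, 0)
vs Rf: Bo plays R → Ann plays E at [R] → Bo plays f at [R-E] → (5, 8)
vs Lh: Bo plays L → Ann plays B at [L] → (2, 4)
vs Lg: Bo plays L → Ann plays B at [L] → (2, 4)
vs Lf: Bo plays L → Ann plays B at [L] → (2, 4)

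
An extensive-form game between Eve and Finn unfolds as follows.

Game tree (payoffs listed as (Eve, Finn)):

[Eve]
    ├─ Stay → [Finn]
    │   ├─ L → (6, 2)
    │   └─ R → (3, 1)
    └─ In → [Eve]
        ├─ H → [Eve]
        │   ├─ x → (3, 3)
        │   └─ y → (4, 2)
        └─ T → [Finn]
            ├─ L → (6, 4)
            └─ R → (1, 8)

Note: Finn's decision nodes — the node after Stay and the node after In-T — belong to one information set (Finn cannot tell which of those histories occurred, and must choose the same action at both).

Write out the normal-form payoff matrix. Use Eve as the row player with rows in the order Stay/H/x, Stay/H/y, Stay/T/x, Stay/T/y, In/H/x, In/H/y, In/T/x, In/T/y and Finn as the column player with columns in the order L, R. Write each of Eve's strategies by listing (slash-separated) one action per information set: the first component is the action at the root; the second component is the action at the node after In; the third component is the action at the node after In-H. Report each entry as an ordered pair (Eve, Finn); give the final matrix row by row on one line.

Stay/H/x: (6,2) (3,1) | Stay/H/y: (6,2) (3,1) | Stay/T/x: (6,2) (3,1) | Stay/T/y: (6,2) (3,1) | In/H/x: (3,3) (3,3) | In/H/y: (4,2) (4,2) | In/T/x: (6,4) (1,8) | In/T/y: (6,4) (1,8)

                L        R
Stay/H/x    (6,2)    (3,1)
Stay/H/y    (6,2)    (3,1)
Stay/T/x    (6,2)    (3,1)
Stay/T/y    (6,2)    (3,1)
  In/H/x    (3,3)    (3,3)
  In/H/y    (4,2)    (4,2)
  In/T/x    (6,4)    (1,8)
  In/T/y    (6,4)    (1,8)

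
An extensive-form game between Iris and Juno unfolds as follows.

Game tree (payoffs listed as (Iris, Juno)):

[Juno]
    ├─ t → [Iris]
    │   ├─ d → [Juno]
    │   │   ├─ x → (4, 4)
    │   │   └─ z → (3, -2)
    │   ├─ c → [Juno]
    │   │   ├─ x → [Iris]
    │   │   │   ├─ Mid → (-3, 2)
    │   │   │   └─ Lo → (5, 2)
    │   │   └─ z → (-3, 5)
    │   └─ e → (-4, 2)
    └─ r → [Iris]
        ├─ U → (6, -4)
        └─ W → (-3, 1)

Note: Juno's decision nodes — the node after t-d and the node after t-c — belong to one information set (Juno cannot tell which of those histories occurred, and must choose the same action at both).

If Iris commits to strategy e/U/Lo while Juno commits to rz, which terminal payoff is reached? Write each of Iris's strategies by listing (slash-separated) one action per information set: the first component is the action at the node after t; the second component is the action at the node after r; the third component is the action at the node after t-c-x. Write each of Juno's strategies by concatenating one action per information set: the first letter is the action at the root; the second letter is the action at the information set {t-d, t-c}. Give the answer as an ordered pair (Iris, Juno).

Trace the play path from the root:
  Juno plays r
  Iris plays U at [r]
→ terminal payoff (6, -4).
(Iris's choice at the node after t is never reached on this path, so it doesn't affect the outcome.)

(6, -4)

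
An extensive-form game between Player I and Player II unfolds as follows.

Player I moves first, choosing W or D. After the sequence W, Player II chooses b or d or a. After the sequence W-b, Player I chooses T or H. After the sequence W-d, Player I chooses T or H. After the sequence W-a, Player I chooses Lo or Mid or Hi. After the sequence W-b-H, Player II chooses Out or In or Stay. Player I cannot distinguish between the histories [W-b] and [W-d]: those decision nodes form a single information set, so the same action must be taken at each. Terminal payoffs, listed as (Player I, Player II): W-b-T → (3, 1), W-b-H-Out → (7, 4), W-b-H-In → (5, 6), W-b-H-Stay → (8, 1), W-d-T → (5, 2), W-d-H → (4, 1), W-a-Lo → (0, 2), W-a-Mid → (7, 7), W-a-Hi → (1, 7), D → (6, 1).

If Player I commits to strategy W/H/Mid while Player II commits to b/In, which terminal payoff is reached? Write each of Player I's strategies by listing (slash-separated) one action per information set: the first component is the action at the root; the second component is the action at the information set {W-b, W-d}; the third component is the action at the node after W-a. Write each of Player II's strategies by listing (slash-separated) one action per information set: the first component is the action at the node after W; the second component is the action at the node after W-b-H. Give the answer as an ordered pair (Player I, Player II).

Trace the play path from the root:
  Player I plays W
  Player II plays b at [W]
  Player I plays H at [W-b]
  Player II plays In at [W-b-H]
→ terminal payoff (5, 6).
(Player I's choice at the node after W-a is never reached on this path, so it doesn't affect the outcome.)

(5, 6)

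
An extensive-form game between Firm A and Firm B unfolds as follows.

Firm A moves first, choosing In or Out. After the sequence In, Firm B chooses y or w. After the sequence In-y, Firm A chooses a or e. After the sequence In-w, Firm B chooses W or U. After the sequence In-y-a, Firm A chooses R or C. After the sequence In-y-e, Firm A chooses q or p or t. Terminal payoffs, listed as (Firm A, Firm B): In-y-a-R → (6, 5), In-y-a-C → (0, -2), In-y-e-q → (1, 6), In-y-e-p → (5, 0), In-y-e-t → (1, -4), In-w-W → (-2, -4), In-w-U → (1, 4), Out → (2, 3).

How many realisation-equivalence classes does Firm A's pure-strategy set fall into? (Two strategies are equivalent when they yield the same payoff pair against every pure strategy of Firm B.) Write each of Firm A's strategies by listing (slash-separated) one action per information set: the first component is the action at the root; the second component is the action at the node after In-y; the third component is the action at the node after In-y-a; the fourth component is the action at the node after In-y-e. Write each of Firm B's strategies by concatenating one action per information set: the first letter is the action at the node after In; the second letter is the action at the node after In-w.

Firm A has 24 pure strategies: In/a/R/q, In/a/R/p, In/a/R/t, In/a/C/q, In/a/C/p, In/a/C/t, In/e/R/q, In/e/R/p, In/e/R/t, In/e/C/q, In/e/C/p, In/e/C/t, Out/a/R/q, Out/a/R/p, Out/a/R/t, Out/a/C/q, Out/a/C/p, Out/a/C/t, Out/e/R/q, Out/e/R/p, Out/e/R/t, Out/e/C/q, Out/e/C/p, Out/e/C/t. Columns: yW, yU, wW, wU.
{In/a/R/q, In/a/R/p, In/a/R/t} → row (6,5) (6,5) (-2,-4) (1,4)
{In/a/C/q, In/a/C/p, In/a/C/t} → row (0,-2) (0,-2) (-2,-4) (1,4)
{In/e/R/q, In/e/C/q} → row (1,6) (1,6) (-2,-4) (1,4)
{In/e/R/p, In/e/C/p} → row (5,0) (5,0) (-2,-4) (1,4)
{In/e/R/t, In/e/C/t} → row (1,-4) (1,-4) (-2,-4) (1,4)
{Out/a/R/q, Out/a/R/p, Out/a/R/t, Out/a/C/q, Out/a/C/p, Out/a/C/t, Out/e/R/q, Out/e/R/p, Out/e/R/t, Out/e/C/q, Out/e/C/p, Out/e/C/t} → row (2,3) (2,3) (2,3) (2,3)
That's 6 distinct rows out of 24 strategies.

6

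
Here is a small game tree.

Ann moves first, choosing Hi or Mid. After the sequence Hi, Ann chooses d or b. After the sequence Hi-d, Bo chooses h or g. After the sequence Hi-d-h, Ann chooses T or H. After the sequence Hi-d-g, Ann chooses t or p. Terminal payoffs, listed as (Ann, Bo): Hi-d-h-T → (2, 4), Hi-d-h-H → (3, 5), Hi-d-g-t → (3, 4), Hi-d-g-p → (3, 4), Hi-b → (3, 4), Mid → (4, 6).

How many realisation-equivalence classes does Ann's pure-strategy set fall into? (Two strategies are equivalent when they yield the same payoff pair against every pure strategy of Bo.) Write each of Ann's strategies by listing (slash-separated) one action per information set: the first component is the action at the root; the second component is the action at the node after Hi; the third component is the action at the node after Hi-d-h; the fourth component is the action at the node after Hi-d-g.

4

Ann has 16 pure strategies: Hi/d/T/t, Hi/d/T/p, Hi/d/H/t, Hi/d/H/p, Hi/b/T/t, Hi/b/T/p, Hi/b/H/t, Hi/b/H/p, Mid/d/T/t, Mid/d/T/p, Mid/d/H/t, Mid/d/H/p, Mid/b/T/t, Mid/b/T/p, Mid/b/H/t, Mid/b/H/p. Columns: h, g.
{Hi/d/T/t, Hi/d/T/p} → row (2,4) (3,4)
{Hi/d/H/t, Hi/d/H/p} → row (3,5) (3,4)
{Hi/b/T/t, Hi/b/T/p, Hi/b/H/t, Hi/b/H/p} → row (3,4) (3,4)
{Mid/d/T/t, Mid/d/T/p, Mid/d/H/t, Mid/d/H/p, Mid/b/T/t, Mid/b/T/p, Mid/b/H/t, Mid/b/H/p} → row (4,6) (4,6)
That's 4 distinct rows out of 16 strategies.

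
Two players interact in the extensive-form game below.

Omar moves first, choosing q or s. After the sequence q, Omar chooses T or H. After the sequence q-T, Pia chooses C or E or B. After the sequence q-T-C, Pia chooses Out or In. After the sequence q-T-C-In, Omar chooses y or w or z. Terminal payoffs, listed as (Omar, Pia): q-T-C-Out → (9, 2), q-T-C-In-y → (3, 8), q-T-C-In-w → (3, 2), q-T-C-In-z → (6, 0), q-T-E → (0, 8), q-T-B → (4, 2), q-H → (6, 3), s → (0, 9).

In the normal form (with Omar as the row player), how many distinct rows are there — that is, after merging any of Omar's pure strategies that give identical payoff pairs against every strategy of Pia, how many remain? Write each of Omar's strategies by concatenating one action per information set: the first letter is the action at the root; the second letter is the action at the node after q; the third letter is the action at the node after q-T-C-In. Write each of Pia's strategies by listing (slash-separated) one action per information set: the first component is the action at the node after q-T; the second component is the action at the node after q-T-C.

Omar has 12 pure strategies: qTy, qTw, qTz, qHy, qHw, qHz, sTy, sTw, sTz, sHy, sHw, sHz. Columns: C/Out, C/In, E/Out, E/In, B/Out, B/In.
{qTy} → row (9,2) (3,8) (0,8) (0,8) (4,2) (4,2)
{qTw} → row (9,2) (3,2) (0,8) (0,8) (4,2) (4,2)
{qTz} → row (9,2) (6,0) (0,8) (0,8) (4,2) (4,2)
{qHy, qHw, qHz} → row (6,3) (6,3) (6,3) (6,3) (6,3) (6,3)
{sTy, sTw, sTz, sHy, sHw, sHz} → row (0,9) (0,9) (0,9) (0,9) (0,9) (0,9)
That's 5 distinct rows out of 12 strategies.

5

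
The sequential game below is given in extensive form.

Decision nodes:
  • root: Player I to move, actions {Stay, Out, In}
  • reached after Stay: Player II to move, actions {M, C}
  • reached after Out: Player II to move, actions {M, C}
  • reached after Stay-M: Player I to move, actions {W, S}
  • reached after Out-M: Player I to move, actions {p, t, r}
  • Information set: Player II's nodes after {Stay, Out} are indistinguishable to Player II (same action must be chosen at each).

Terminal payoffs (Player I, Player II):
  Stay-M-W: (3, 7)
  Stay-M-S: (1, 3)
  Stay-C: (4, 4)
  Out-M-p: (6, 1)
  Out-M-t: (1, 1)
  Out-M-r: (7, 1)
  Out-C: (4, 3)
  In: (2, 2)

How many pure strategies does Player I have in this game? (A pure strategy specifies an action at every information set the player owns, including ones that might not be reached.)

18

Player I owns the root with actions {Stay, Out, In} — three choices.
Player I owns the node after Stay-M with actions {W, S} — two choices.
Player I owns the node after Out-M with actions {p, t, r} — three choices.
A pure strategy fixes one action at each information set independently, so the count is the product 3 × 2 × 3 = 18.
(For reference, Player II has 2 pure strategies, giving a 18×2 normal-form matrix.)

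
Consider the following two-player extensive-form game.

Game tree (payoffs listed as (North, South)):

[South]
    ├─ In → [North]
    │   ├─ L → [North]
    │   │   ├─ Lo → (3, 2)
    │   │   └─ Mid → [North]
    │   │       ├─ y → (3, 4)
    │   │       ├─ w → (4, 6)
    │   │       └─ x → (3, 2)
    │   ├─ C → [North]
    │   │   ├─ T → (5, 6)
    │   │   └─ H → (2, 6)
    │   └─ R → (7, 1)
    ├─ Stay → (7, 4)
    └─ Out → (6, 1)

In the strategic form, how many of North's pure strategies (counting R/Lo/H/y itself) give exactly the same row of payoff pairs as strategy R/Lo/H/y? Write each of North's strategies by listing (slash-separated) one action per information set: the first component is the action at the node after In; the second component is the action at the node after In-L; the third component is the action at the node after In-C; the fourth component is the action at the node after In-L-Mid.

Row for R/Lo/H/y (columns In, Stay, Out): (7,1) (7,4) (6,1).
Under R/Lo/H/y, North's choice at the node after In-L and at the node after In-C and at the node after In-L-Mid can never be reached regardless of what South does, so varying those choices leaves every outcome unchanged.
Holding the reachable choices fixed and varying the unreachable ones freely already gives 2 × 2 × 3 = 12 equivalent strategies.
No other strategy reproduces this row, so those 12 are the full class: R/Lo/T/y, R/Lo/T/w, R/Lo/T/x, R/Lo/H/y, R/Lo/H/w, R/Lo/H/x, R/Mid/T/y, R/Mid/T/w, R/Mid/T/x, R/Mid/H/y, R/Mid/H/w, R/Mid/H/x.

12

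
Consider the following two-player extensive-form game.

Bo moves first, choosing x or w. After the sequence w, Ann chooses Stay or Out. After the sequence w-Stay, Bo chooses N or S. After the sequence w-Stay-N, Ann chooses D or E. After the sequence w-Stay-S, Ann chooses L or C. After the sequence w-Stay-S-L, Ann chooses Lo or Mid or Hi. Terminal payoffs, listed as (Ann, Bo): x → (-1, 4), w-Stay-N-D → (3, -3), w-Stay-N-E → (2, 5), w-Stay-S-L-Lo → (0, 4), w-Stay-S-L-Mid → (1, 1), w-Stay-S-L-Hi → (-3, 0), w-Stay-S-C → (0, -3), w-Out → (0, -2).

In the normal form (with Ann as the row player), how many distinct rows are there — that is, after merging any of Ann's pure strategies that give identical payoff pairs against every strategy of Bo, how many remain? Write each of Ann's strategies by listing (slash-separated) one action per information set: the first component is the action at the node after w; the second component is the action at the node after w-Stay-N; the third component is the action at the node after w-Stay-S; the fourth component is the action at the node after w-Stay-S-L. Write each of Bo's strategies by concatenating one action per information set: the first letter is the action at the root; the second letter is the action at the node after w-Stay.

Ann has 24 pure strategies: Stay/D/L/Lo, Stay/D/L/Mid, Stay/D/L/Hi, Stay/D/C/Lo, Stay/D/C/Mid, Stay/D/C/Hi, Stay/E/L/Lo, Stay/E/L/Mid, Stay/E/L/Hi, Stay/E/C/Lo, Stay/E/C/Mid, Stay/E/C/Hi, Out/D/L/Lo, Out/D/L/Mid, Out/D/L/Hi, Out/D/C/Lo, Out/D/C/Mid, Out/D/C/Hi, Out/E/L/Lo, Out/E/L/Mid, Out/E/L/Hi, Out/E/C/Lo, Out/E/C/Mid, Out/E/C/Hi. Columns: xN, xS, wN, wS.
{Stay/D/L/Lo} → row (-1,4) (-1,4) (3,-3) (0,4)
{Stay/D/L/Mid} → row (-1,4) (-1,4) (3,-3) (1,1)
{Stay/D/L/Hi} → row (-1,4) (-1,4) (3,-3) (-3,0)
{Stay/D/C/Lo, Stay/D/C/Mid, Stay/D/C/Hi} → row (-1,4) (-1,4) (3,-3) (0,-3)
{Stay/E/L/Lo} → row (-1,4) (-1,4) (2,5) (0,4)
{Stay/E/L/Mid} → row (-1,4) (-1,4) (2,5) (1,1)
{Stay/E/L/Hi} → row (-1,4) (-1,4) (2,5) (-3,0)
{Stay/E/C/Lo, Stay/E/C/Mid, Stay/E/C/Hi} → row (-1,4) (-1,4) (2,5) (0,-3)
{Out/D/L/Lo, Out/D/L/Mid, Out/D/L/Hi, Out/D/C/Lo, Out/D/C/Mid, Out/D/C/Hi, Out/E/L/Lo, Out/E/L/Mid, Out/E/L/Hi, Out/E/C/Lo, Out/E/C/Mid, Out/E/C/Hi} → row (-1,4) (-1,4) (0,-2) (0,-2)
That's 9 distinct rows out of 24 strategies.

9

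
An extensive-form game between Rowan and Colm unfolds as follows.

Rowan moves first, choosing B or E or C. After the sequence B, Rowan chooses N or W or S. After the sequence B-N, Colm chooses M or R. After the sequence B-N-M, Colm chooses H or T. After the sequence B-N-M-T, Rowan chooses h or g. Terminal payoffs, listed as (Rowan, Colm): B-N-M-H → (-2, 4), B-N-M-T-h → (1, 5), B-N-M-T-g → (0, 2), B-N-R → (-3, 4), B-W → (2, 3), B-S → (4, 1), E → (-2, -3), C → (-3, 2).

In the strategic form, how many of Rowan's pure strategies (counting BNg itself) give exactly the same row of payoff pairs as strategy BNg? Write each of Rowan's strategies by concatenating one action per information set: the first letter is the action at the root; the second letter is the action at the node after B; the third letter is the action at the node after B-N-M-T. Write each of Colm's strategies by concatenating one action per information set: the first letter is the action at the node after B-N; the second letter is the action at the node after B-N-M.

1

Row for BNg (columns MH, MT, RH, RT): (-2,4) (0,2) (-3,4) (-3,4).
Every one of Rowan's information sets is on the play path for some reply by Colm when Rowan follows BNg.
Changing the action at any of them therefore changes at least one column, so only BNg itself gives this row.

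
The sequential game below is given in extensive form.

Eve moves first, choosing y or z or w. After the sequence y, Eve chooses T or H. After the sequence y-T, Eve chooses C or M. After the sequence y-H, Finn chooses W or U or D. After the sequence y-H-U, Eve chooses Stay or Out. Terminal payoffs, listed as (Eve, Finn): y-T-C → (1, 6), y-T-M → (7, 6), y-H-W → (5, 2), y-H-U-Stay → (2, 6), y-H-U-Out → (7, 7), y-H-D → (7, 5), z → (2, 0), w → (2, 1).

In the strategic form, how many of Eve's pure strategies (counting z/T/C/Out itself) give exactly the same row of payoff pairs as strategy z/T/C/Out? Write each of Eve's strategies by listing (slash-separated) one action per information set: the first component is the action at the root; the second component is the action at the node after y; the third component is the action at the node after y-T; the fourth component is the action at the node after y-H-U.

8

Row for z/T/C/Out (columns W, U, D): (2,0) (2,0) (2,0).
Under z/T/C/Out, Eve's choice at the node after y and at the node after y-T and at the node after y-H-U can never be reached regardless of what Finn does, so varying those choices leaves every outcome unchanged.
Holding the reachable choices fixed and varying the unreachable ones freely already gives 2 × 2 × 2 = 8 equivalent strategies.
No other strategy reproduces this row, so those 8 are the full class: z/T/C/Stay, z/T/C/Out, z/T/M/Stay, z/T/M/Out, z/H/C/Stay, z/H/C/Out, z/H/M/Stay, z/H/M/Out.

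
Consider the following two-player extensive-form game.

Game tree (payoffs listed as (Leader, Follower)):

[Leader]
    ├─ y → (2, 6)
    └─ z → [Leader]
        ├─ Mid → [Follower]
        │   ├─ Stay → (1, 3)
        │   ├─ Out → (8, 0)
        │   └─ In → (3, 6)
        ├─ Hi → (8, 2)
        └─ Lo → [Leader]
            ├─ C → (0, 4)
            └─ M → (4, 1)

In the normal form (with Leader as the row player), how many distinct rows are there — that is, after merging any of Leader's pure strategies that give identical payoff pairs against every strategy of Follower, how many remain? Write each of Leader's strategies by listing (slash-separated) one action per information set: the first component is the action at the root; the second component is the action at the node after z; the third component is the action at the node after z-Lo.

5

Leader has 12 pure strategies: y/Mid/C, y/Mid/M, y/Hi/C, y/Hi/M, y/Lo/C, y/Lo/M, z/Mid/C, z/Mid/M, z/Hi/C, z/Hi/M, z/Lo/C, z/Lo/M. Columns: Stay, Out, In.
{y/Mid/C, y/Mid/M, y/Hi/C, y/Hi/M, y/Lo/C, y/Lo/M} → row (2,6) (2,6) (2,6)
{z/Mid/C, z/Mid/M} → row (1,3) (8,0) (3,6)
{z/Hi/C, z/Hi/M} → row (8,2) (8,2) (8,2)
{z/Lo/C} → row (0,4) (0,4) (0,4)
{z/Lo/M} → row (4,1) (4,1) (4,1)
That's 5 distinct rows out of 12 strategies.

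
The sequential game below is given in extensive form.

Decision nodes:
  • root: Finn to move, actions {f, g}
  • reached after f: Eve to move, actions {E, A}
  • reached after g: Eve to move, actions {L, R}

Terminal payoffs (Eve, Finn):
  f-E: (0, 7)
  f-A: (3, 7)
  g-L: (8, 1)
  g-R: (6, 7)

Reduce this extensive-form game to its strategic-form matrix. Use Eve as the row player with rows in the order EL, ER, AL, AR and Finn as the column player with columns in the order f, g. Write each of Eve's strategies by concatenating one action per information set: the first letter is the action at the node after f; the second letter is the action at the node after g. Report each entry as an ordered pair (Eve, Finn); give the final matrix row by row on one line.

EL: (0,7) (8,1) | ER: (0,7) (6,7) | AL: (3,7) (8,1) | AR: (3,7) (6,7)

            f        g
  EL    (0,7)    (8,1)
  ER    (0,7)    (6,7)
  AL    (3,7)    (8,1)
  AR    (3,7)    (6,7)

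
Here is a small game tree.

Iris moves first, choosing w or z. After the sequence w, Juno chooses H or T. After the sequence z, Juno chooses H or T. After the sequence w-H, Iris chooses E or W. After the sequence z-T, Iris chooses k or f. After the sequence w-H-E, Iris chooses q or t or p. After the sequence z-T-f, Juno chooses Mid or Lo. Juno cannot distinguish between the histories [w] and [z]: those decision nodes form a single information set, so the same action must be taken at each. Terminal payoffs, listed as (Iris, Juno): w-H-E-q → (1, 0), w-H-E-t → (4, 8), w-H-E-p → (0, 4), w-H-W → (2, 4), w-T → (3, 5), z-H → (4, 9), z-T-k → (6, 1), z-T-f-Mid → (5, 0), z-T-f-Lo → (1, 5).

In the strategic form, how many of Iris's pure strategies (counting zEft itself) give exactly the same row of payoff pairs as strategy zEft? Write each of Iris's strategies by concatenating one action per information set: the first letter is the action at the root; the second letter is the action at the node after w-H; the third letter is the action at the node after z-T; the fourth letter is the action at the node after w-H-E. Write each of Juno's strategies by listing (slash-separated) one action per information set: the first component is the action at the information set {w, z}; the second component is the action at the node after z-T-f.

Row for zEft (columns H/Mid, H/Lo, T/Mid, T/Lo): (4,9) (4,9) (5,0) (1,5).
Under zEft, Iris's choice at the node after w-H and at the node after w-H-E can never be reached regardless of what Juno does, so varying those choices leaves every outcome unchanged.
Holding the reachable choices fixed and varying the unreachable ones freely already gives 2 × 3 = 6 equivalent strategies.
No other strategy reproduces this row, so those 6 are the full class: zEfq, zEft, zEfp, zWfq, zWft, zWfp.

6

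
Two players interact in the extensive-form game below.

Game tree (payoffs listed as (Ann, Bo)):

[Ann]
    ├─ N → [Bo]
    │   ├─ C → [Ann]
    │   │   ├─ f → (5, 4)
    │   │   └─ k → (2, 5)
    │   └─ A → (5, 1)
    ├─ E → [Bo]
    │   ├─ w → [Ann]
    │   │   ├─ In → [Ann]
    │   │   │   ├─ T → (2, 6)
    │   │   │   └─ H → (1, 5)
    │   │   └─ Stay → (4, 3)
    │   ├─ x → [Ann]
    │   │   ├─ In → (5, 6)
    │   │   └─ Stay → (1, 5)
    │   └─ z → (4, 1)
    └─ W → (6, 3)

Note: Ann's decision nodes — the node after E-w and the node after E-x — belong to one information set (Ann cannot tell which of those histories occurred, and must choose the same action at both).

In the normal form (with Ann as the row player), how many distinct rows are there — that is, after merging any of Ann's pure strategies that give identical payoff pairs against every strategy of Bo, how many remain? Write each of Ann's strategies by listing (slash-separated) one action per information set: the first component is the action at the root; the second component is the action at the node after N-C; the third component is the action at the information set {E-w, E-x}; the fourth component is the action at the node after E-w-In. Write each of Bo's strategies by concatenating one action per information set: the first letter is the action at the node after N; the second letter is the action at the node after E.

6

Ann has 24 pure strategies: N/f/In/T, N/f/In/H, N/f/Stay/T, N/f/Stay/H, N/k/In/T, N/k/In/H, N/k/Stay/T, N/k/Stay/H, E/f/In/T, E/f/In/H, E/f/Stay/T, E/f/Stay/H, E/k/In/T, E/k/In/H, E/k/Stay/T, E/k/Stay/H, W/f/In/T, W/f/In/H, W/f/Stay/T, W/f/Stay/H, W/k/In/T, W/k/In/H, W/k/Stay/T, W/k/Stay/H. Columns: Cw, Cx, Cz, Aw, Ax, Az.
{N/f/In/T, N/f/In/H, N/f/Stay/T, N/f/Stay/H} → row (5,4) (5,4) (5,4) (5,1) (5,1) (5,1)
{N/k/In/T, N/k/In/H, N/k/Stay/T, N/k/Stay/H} → row (2,5) (2,5) (2,5) (5,1) (5,1) (5,1)
{E/f/In/T, E/k/In/T} → row (2,6) (5,6) (4,1) (2,6) (5,6) (4,1)
{E/f/In/H, E/k/In/H} → row (1,5) (5,6) (4,1) (1,5) (5,6) (4,1)
{E/f/Stay/T, E/f/Stay/H, E/k/Stay/T, E/k/Stay/H} → row (4,3) (1,5) (4,1) (4,3) (1,5) (4,1)
{W/f/In/T, W/f/In/H, W/f/Stay/T, W/f/Stay/H, W/k/In/T, W/k/In/H, W/k/Stay/T, W/k/Stay/H} → row (6,3) (6,3) (6,3) (6,3) (6,3) (6,3)
That's 6 distinct rows out of 24 strategies.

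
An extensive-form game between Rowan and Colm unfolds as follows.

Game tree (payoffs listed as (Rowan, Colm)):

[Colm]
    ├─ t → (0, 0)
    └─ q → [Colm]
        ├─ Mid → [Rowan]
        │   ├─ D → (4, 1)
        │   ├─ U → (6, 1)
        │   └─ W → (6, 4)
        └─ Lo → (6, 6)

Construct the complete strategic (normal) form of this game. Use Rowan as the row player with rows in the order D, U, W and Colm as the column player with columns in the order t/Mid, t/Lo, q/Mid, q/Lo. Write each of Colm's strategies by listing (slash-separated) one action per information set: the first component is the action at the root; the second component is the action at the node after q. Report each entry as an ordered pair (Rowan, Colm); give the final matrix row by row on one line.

D: (0,0) (0,0) (4,1) (6,6) | U: (0,0) (0,0) (6,1) (6,6) | W: (0,0) (0,0) (6,4) (6,6)

        t/Mid     t/Lo    q/Mid     q/Lo
   D    (0,0)    (0,0)    (4,1)    (6,6)
   U    (0,0)    (0,0)    (6,1)    (6,6)
   W    (0,0)    (0,0)    (6,4)    (6,6)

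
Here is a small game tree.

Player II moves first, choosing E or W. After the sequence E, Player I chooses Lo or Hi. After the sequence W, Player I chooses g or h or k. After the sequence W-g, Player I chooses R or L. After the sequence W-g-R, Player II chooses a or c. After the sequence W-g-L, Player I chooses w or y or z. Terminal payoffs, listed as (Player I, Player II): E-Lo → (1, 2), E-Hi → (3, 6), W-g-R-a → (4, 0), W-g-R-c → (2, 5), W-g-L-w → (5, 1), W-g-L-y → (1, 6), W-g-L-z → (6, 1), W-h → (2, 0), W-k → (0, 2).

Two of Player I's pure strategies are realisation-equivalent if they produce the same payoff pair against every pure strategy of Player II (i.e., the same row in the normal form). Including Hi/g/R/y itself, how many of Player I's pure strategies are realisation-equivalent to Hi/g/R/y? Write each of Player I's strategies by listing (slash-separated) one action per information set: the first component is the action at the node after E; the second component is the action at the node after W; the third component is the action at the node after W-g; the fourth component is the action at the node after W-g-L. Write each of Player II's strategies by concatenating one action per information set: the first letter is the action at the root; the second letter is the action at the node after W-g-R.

Row for Hi/g/R/y (columns Ea, Ec, Wa, Wc): (3,6) (3,6) (4,0) (2,5).
Under Hi/g/R/y, Player I's choice at the node after W-g-L can never be reached regardless of what Player II does, so varying those choices leaves every outcome unchanged.
Holding the reachable choices fixed and varying the unreachable one freely already gives 3 equivalent strategies.
No other strategy reproduces this row, so those 3 are the full class: Hi/g/R/w, Hi/g/R/y, Hi/g/R/z.

3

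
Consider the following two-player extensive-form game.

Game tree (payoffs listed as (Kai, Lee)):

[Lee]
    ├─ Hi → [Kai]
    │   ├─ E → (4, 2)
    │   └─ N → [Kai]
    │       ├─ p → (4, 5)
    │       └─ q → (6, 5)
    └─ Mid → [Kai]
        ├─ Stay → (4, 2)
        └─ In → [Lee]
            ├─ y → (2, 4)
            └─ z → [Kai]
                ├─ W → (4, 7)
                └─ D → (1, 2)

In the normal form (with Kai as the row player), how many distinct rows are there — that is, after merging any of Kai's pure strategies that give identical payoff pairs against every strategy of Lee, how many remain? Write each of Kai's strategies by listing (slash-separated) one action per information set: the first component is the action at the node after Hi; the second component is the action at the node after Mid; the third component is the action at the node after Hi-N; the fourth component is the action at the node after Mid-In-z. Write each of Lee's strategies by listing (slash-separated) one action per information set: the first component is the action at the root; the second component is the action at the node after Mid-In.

Kai has 16 pure strategies: E/Stay/p/W, E/Stay/p/D, E/Stay/q/W, E/Stay/q/D, E/In/p/W, E/In/p/D, E/In/q/W, E/In/q/D, N/Stay/p/W, N/Stay/p/D, N/Stay/q/W, N/Stay/q/D, N/In/p/W, N/In/p/D, N/In/q/W, N/In/q/D. Columns: Hi/y, Hi/z, Mid/y, Mid/z.
{E/Stay/p/W, E/Stay/p/D, E/Stay/q/W, E/Stay/q/D} → row (4,2) (4,2) (4,2) (4,2)
{E/In/p/W, E/In/q/W} → row (4,2) (4,2) (2,4) (4,7)
{E/In/p/D, E/In/q/D} → row (4,2) (4,2) (2,4) (1,2)
{N/Stay/p/W, N/Stay/p/D} → row (4,5) (4,5) (4,2) (4,2)
{N/Stay/q/W, N/Stay/q/D} → row (6,5) (6,5) (4,2) (4,2)
{N/In/p/W} → row (4,5) (4,5) (2,4) (4,7)
{N/In/p/D} → row (4,5) (4,5) (2,4) (1,2)
{N/In/q/W} → row (6,5) (6,5) (2,4) (4,7)
{N/In/q/D} → row (6,5) (6,5) (2,4) (1,2)
That's 9 distinct rows out of 16 strategies.

9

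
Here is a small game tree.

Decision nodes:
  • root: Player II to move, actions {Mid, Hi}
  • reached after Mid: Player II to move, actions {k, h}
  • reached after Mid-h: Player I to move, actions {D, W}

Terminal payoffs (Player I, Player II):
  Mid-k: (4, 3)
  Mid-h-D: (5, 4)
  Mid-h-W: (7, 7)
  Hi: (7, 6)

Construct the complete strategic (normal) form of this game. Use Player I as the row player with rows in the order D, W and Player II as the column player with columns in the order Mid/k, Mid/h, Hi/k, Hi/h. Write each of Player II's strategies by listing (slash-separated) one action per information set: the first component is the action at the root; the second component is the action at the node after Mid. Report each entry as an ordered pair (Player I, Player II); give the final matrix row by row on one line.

D: (4,3) (5,4) (7,6) (7,6) | W: (4,3) (7,7) (7,6) (7,6)

        Mid/k    Mid/h     Hi/k     Hi/h
   D    (4,3)    (5,4)    (7,6)    (7,6)
   W    (4,3)    (7,7)    (7,6)    (7,6)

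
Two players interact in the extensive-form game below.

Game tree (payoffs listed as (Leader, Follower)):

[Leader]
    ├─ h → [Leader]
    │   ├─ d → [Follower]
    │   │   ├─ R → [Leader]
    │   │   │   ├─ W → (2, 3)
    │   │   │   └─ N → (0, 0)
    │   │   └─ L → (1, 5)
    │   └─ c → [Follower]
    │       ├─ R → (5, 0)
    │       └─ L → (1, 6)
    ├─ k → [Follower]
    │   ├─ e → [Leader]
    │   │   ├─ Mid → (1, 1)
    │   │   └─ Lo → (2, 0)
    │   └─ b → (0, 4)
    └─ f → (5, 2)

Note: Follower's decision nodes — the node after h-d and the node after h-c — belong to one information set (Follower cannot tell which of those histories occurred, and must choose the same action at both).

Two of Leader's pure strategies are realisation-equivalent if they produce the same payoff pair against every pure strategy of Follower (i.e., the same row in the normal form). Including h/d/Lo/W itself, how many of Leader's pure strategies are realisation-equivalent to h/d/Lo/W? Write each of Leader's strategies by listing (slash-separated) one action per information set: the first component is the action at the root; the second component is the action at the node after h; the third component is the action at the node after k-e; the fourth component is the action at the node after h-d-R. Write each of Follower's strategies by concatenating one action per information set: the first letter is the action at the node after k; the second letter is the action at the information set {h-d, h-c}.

Row for h/d/Lo/W (columns eR, eL, bR, bL): (2,3) (1,5) (2,3) (1,5).
Under h/d/Lo/W, Leader's choice at the node after k-e can never be reached regardless of what Follower does, so varying those choices leaves every outcome unchanged.
Holding the reachable choices fixed and varying the unreachable one freely already gives 2 equivalent strategies.
No other strategy reproduces this row, so those 2 are the full class: h/d/Mid/W, h/d/Lo/W.

2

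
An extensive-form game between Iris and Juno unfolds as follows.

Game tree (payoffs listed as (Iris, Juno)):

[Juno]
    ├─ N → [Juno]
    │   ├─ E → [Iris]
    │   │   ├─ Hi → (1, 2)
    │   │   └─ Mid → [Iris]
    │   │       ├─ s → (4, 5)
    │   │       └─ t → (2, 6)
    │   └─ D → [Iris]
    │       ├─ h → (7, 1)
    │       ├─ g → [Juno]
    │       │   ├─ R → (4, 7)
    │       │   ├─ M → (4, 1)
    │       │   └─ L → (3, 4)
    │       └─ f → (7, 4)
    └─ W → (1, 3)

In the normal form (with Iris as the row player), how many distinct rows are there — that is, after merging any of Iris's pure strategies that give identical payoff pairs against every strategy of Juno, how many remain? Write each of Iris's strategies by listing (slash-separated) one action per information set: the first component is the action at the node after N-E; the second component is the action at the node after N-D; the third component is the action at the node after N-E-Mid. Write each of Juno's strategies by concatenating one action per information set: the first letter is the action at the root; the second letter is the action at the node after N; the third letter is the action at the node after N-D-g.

9

Iris has 12 pure strategies: Hi/h/s, Hi/h/t, Hi/g/s, Hi/g/t, Hi/f/s, Hi/f/t, Mid/h/s, Mid/h/t, Mid/g/s, Mid/g/t, Mid/f/s, Mid/f/t. Columns: NER, NEM, NEL, NDR, NDM, NDL, WER, WEM, WEL, WDR, WDM, WDL.
{Hi/h/s, Hi/h/t} → row (1,2) (1,2) (1,2) (7,1) (7,1) (7,1) (1,3) (1,3) (1,3) (1,3) (1,3) (1,3)
{Hi/g/s, Hi/g/t} → row (1,2) (1,2) (1,2) (4,7) (4,1) (3,4) (1,3) (1,3) (1,3) (1,3) (1,3) (1,3)
{Hi/f/s, Hi/f/t} → row (1,2) (1,2) (1,2) (7,4) (7,4) (7,4) (1,3) (1,3) (1,3) (1,3) (1,3) (1,3)
{Mid/h/s} → row (4,5) (4,5) (4,5) (7,1) (7,1) (7,1) (1,3) (1,3) (1,3) (1,3) (1,3) (1,3)
{Mid/h/t} → row (2,6) (2,6) (2,6) (7,1) (7,1) (7,1) (1,3) (1,3) (1,3) (1,3) (1,3) (1,3)
{Mid/g/s} → row (4,5) (4,5) (4,5) (4,7) (4,1) (3,4) (1,3) (1,3) (1,3) (1,3) (1,3) (1,3)
{Mid/g/t} → row (2,6) (2,6) (2,6) (4,7) (4,1) (3,4) (1,3) (1,3) (1,3) (1,3) (1,3) (1,3)
{Mid/f/s} → row (4,5) (4,5) (4,5) (7,4) (7,4) (7,4) (1,3) (1,3) (1,3) (1,3) (1,3) (1,3)
{Mid/f/t} → row (2,6) (2,6) (2,6) (7,4) (7,4) (7,4) (1,3) (1,3) (1,3) (1,3) (1,3) (1,3)
That's 9 distinct rows out of 12 strategies.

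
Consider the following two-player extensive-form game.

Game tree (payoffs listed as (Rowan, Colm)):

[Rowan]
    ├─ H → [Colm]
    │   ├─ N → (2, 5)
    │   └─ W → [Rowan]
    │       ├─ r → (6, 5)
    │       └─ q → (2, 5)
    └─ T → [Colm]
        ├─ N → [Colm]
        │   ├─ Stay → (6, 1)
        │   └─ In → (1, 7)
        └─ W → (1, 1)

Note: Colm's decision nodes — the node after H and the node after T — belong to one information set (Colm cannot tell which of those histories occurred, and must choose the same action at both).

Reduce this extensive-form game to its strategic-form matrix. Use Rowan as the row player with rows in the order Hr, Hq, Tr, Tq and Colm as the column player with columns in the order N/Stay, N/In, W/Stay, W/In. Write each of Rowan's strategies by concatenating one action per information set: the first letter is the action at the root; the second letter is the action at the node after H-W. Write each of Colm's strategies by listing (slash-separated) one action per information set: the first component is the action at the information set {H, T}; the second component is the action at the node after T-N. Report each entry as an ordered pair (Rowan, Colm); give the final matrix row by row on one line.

Hr: (2,5) (2,5) (6,5) (6,5) | Hq: (2,5) (2,5) (2,5) (2,5) | Tr: (6,1) (1,7) (1,1) (1,1) | Tq: (6,1) (1,7) (1,1) (1,1)

       N/Stay     N/In   W/Stay     W/In
  Hr    (2,5)    (2,5)    (6,5)    (6,5)
  Hq    (2,5)    (2,5)    (2,5)    (2,5)
  Tr    (6,1)    (1,7)    (1,1)    (1,1)
  Tq    (6,1)    (1,7)    (1,1)    (1,1)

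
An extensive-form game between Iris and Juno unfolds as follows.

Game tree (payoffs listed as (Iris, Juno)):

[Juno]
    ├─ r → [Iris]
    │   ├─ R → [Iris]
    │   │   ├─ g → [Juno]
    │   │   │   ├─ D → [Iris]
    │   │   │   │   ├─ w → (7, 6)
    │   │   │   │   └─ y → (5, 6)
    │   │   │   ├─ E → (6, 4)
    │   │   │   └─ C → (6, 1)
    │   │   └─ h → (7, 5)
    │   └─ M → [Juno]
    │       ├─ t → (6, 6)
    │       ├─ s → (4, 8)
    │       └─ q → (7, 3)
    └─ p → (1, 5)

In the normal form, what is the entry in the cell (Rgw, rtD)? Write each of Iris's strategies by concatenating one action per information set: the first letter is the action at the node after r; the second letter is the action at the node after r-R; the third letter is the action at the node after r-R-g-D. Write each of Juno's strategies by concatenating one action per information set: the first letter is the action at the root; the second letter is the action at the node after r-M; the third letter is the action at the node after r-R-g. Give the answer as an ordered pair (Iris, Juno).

Trace the play path from the root:
  Juno plays r
  Iris plays R at [r]
  Iris plays g at [r-R]
  Juno plays D at [r-R-g]
  Iris plays w at [r-R-g-D]
→ terminal payoff (7, 6).
(Juno's choice at the node after r-M is never reached on this path, so it doesn't affect the outcome.)

(7, 6)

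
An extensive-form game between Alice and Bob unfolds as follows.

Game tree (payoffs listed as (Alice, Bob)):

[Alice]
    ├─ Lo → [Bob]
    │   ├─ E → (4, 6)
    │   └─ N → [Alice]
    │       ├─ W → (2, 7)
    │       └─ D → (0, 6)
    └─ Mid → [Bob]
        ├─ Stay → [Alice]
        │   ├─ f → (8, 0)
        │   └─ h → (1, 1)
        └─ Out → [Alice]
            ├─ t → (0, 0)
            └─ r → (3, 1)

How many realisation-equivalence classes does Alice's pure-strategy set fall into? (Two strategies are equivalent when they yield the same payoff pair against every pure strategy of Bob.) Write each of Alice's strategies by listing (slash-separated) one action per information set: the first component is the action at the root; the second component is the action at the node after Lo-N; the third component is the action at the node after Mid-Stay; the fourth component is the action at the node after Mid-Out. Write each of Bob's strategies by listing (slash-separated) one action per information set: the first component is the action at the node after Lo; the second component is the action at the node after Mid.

6

Alice has 16 pure strategies: Lo/W/f/t, Lo/W/f/r, Lo/W/h/t, Lo/W/h/r, Lo/D/f/t, Lo/D/f/r, Lo/D/h/t, Lo/D/h/r, Mid/W/f/t, Mid/W/f/r, Mid/W/h/t, Mid/W/h/r, Mid/D/f/t, Mid/D/f/r, Mid/D/h/t, Mid/D/h/r. Columns: E/Stay, E/Out, N/Stay, N/Out.
{Lo/W/f/t, Lo/W/f/r, Lo/W/h/t, Lo/W/h/r} → row (4,6) (4,6) (2,7) (2,7)
{Lo/D/f/t, Lo/D/f/r, Lo/D/h/t, Lo/D/h/r} → row (4,6) (4,6) (0,6) (0,6)
{Mid/W/f/t, Mid/D/f/t} → row (8,0) (0,0) (8,0) (0,0)
{Mid/W/f/r, Mid/D/f/r} → row (8,0) (3,1) (8,0) (3,1)
{Mid/W/h/t, Mid/D/h/t} → row (1,1) (0,0) (1,1) (0,0)
{Mid/W/h/r, Mid/D/h/r} → row (1,1) (3,1) (1,1) (3,1)
That's 6 distinct rows out of 16 strategies.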